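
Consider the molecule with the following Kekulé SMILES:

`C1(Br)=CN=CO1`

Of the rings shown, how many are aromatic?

The SMILES encodes a five-membered ring with an oxygen at position 1 and a nitrogen at position 3 (in a C=N bond), with two double bonds.
The 5-membered ring with one oxygen and one =N– is planar and fully conjugated; 2 ring double bonds (4 π electrons) plus a heteroatom lone pair (2) give 6 π electrons. Since 6 = 4n+2 (n=1), it is aromatic (oxazole).

1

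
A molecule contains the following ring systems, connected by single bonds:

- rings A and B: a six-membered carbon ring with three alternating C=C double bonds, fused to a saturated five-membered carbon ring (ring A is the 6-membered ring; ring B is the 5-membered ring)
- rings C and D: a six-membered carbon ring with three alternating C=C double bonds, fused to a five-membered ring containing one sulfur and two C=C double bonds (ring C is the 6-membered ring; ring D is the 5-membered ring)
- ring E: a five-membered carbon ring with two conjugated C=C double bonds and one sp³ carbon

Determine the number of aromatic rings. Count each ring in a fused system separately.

3

Ring A is fully conjugated (every ring atom contributes a p orbital); 3 ring double bonds give 6 π electrons. That satisfies 4n+2 with n=1, so ring A is aromatic (benzene ring).
Ring B has three sp³ carbons, so it is not fully conjugated — not aromatic (cyclopentane ring).
Rings C and D form a fused bicyclic system (with one sulfur) with 9 sp² atoms and 10 π electrons from ring double bonds plus a heteroatom lone pair. 10 = 4(2)+2, so the system is aromatic and both rings count as aromatic (benzothiophene).
Ring E has one sp³ carbon, so it is not fully conjugated — not aromatic (cyclopentadiene).
Aromatic: A, C, D. Total: 3.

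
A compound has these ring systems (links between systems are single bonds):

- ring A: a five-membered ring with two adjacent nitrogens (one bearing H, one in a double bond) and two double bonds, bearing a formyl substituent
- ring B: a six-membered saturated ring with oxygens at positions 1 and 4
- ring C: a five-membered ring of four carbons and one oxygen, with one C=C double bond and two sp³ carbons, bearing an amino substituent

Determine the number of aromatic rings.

1

Ring A is fully conjugated (every ring atom contributes a p orbital); 2 ring double bonds (4 π electrons) plus a heteroatom lone pair (2) give 6 π electrons. Since 6 = 4n+2 (n=1), ring A is aromatic (pyrazole).
Ring B has only sp³ atoms, so it is not fully conjugated — not aromatic (1,4-dioxane).
Ring C has two sp³ carbons, so it is not fully conjugated — not aromatic (2,3-dihydrofuran).
Aromatic: A. Total: 1.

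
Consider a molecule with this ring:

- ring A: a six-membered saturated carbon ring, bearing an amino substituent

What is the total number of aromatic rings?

Ring A has only sp³ atoms, so it is not fully conjugated — not aromatic (cyclohexane).

0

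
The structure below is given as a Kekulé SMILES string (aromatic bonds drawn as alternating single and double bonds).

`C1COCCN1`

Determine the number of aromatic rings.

The SMILES encodes a six-membered saturated ring with an oxygen and an N–H nitrogen at positions 1 and 4.
The 6-membered ring with one oxygen and one N–H (1,4) has only sp³ atoms, so it is not fully conjugated — not aromatic (morpholine).

0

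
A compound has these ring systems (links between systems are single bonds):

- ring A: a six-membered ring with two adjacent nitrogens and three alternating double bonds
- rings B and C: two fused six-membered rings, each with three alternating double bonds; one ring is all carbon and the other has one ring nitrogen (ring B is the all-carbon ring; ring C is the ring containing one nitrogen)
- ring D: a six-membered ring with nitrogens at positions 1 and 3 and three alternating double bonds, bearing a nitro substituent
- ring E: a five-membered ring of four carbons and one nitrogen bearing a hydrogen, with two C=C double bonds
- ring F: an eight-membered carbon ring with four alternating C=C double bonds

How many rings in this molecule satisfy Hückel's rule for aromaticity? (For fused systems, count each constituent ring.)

Ring A has a continuous p-orbital overlap around the ring; 3 ring double bonds give 6 π electrons. That satisfies 4n+2 with n=1, so ring A is aromatic (pyridazine).
Rings B and C form a fused bicyclic system (with one nitrogen) with 10 sp² atoms and 10 π electrons from ring double bonds. 10 = 4(2)+2, so the system is aromatic and both rings count as aromatic (quinoline).
Ring D is planar and fully conjugated; 3 ring double bonds give 6 π electrons. 6 = 4(1)+2, so ring D is aromatic (pyrimidine).
Ring E is planar and fully conjugated; 2 ring double bonds (4 π electrons) plus a heteroatom lone pair (2) give 6 π electrons. That satisfies 4n+2 with n=1, so ring E is aromatic (pyrrole).
Ring F has only sp² ring atoms; a planar conformation would have a fully conjugated π system of 8 electrons. But 8 = 4(2), which is 4n not 4n+2, so ring F is not aromatic (cyclooctatetraene) — cyclooctatetraene distorts into a non-planar tub to avoid antiaromaticity.
Aromatic: A, B, C, D, E. Total: 5.

5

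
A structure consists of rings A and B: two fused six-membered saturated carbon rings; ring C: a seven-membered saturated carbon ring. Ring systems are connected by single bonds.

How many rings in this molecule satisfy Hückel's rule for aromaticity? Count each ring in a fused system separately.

0

Ring A has only sp³ atoms, so it is not fully conjugated — not aromatic (cyclohexane ring).
Ring B has only sp³ atoms, so it is not fully conjugated — not aromatic (cyclohexane ring).
Ring C has only sp³ atoms, so it is not fully conjugated — not aromatic (cycloheptane).
No ring is aromatic. Total: 0.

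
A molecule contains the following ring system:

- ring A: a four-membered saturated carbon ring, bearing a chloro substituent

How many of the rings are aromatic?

Ring A has only sp³ atoms, so it is not fully conjugated — not aromatic (cyclobutane).

0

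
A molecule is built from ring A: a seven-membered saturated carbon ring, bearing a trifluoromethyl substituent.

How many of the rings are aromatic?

0

Ring A has only sp³ atoms, so it is not fully conjugated — not aromatic (cycloheptane).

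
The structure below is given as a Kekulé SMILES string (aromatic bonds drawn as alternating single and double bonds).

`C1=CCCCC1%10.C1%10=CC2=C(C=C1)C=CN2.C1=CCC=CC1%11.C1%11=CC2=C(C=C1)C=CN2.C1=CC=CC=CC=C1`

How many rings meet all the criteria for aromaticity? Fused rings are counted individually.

The SMILES encodes a six-membered carbon ring with one C=C double bond; a six-membered carbon ring with three alternating C=C double bonds, fused to a five-membered ring containing one N–H nitrogen and two C=C double bonds; a six-membered carbon ring with two isolated C=C double bonds and two sp³ carbons; a six-membered carbon ring with three alternating C=C double bonds, fused to a five-membered ring containing one N–H nitrogen and two C=C double bonds; an eight-membered carbon ring with four alternating C=C double bonds.
The 6-membered ring has four sp³ carbons, so it is not fully conjugated — not aromatic (cyclohexene).
The fused 6/5-membered bicyclic (with one N–H) is a single π system with 9 sp² atoms and 10 π electrons from ring double bonds plus a heteroatom lone pair. 10 = 4(2)+2, so the system is aromatic and both rings count as aromatic (indole).
The second 6-membered ring has two sp³ carbons, so it is not fully conjugated — not aromatic (1,4-cyclohexadiene).
The fused 6/5-membered bicyclic (with one N–H) is a single π system with 9 sp² atoms and 10 π electrons from ring double bonds plus a heteroatom lone pair. 10 = 4(2)+2, so the system is aromatic and both rings count as aromatic (indole).
The 8-membered ring has only sp² ring atoms; a planar conformation would have a fully conjugated π system of 8 electrons. But 8 = 4(2), which is 4n not 4n+2, so it is not aromatic (cyclooctatetraene) — cyclooctatetraene distorts into a non-planar tub to avoid antiaromaticity.
4 of the 7 rings are aromatic. Total: 4.

4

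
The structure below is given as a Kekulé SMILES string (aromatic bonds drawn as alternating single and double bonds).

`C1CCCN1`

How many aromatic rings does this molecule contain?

The SMILES encodes a five-membered saturated ring of four carbons and one N–H nitrogen.
The 5-membered ring with one N–H has only sp³ atoms, so it is not fully conjugated — not aromatic (pyrrolidine).

0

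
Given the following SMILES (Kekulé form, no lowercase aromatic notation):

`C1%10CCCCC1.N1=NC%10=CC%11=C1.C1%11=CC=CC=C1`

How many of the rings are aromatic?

2

The SMILES encodes a six-membered saturated carbon ring; a six-membered ring with two adjacent nitrogens and three alternating double bonds; a six-membered carbon ring with three alternating C=C double bonds.
The 6-membered ring has only sp³ atoms, so it is not fully conjugated — not aromatic (cyclohexane).
The 6-membered ring with two nitrogens (1,2) has a continuous p-orbital overlap around the ring; 3 ring double bonds give 6 π electrons. 6 = 4(1)+2, so it is aromatic (pyridazine).
The second 6-membered ring has a continuous p-orbital overlap around the ring; 3 ring double bonds give 6 π electrons. Since 6 = 4n+2 (n=1), it is aromatic (benzene).
2 of the 3 rings are aromatic. Total: 2.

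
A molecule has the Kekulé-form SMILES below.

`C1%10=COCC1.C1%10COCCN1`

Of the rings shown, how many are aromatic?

The SMILES encodes a five-membered ring of four carbons and one oxygen, with one C=C double bond and two sp³ carbons; a six-membered saturated ring with an oxygen and an N–H nitrogen at positions 1 and 4.
The 5-membered ring with one oxygen has two sp³ carbons, so it is not fully conjugated — not aromatic (2,3-dihydrofuran).
The 6-membered ring with one oxygen and one N–H (1,4) has only sp³ atoms, so it is not fully conjugated — not aromatic (morpholine).
None of the rings are aromatic. Total: 0.

0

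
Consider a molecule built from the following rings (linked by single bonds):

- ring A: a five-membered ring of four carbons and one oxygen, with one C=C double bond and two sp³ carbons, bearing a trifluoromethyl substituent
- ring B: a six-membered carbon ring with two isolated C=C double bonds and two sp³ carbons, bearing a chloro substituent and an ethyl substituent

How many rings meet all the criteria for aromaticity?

0

Ring A has two sp³ carbons, so it is not fully conjugated — not aromatic (2,3-dihydrofuran).
Ring B has two sp³ carbons, so it is not fully conjugated — not aromatic (1,4-cyclohexadiene).
No ring is aromatic. Total: 0.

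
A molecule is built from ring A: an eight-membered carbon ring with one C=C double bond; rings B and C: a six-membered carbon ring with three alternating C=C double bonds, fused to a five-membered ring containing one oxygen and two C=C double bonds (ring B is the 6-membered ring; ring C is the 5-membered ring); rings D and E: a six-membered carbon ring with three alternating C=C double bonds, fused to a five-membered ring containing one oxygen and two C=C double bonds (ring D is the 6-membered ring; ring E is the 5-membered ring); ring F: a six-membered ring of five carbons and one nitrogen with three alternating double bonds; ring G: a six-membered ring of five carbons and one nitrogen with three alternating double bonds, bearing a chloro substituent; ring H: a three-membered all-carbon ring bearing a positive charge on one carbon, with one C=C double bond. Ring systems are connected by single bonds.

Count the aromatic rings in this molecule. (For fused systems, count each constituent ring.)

7

Ring A has six sp³ carbons, so it is not fully conjugated — not aromatic (cyclooctene).
Rings B and C form a fused bicyclic system (with one oxygen) with 9 sp² atoms and 10 π electrons from ring double bonds plus a heteroatom lone pair. 10 = 4(2)+2, so the system is aromatic and both rings count as aromatic (benzofuran).
Rings D and E form a fused bicyclic system (with one oxygen) with 9 sp² atoms and 10 π electrons from ring double bonds plus a heteroatom lone pair. 10 = 4(2)+2, so the system is aromatic and both rings count as aromatic (benzofuran).
Ring F is planar and fully conjugated; 3 ring double bonds give 6 π electrons. Since 6 = 4n+2 (n=1), ring F is aromatic (pyridine).
Ring G is planar and fully conjugated; 3 ring double bonds give 6 π electrons. That satisfies 4n+2 with n=1, so ring G is aromatic (pyridine).
Ring H is fully conjugated (every ring atom contributes a p orbital); 1 ring double bond (2 π electrons) plus the carbocation's empty p orbital (0, but keeps the ring conjugated) give 2 π electrons. 2 = 4(0)+2, so ring H is aromatic (cyclopropenyl cation).
Aromatic: B, C, D, E, F, G, H. Total: 7.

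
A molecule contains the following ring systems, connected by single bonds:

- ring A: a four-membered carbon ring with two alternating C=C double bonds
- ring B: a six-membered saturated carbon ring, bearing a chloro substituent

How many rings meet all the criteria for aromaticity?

0

Ring A has only sp² ring atoms; a planar conformation would have a fully conjugated π system of 4 electrons. But 4 = 4(1), which is 4n not 4n+2, so ring A is not aromatic (cyclobutadiene) — cyclobutadiene is antiaromatic and distorts to a rectangle.
Ring B has only sp³ atoms, so it is not fully conjugated — not aromatic (cyclohexane).
No ring is aromatic. Total: 0.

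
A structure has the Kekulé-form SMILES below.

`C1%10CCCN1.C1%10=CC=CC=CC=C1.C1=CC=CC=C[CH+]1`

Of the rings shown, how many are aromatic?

The SMILES encodes a five-membered saturated ring of four carbons and one N–H nitrogen; an eight-membered carbon ring with four alternating C=C double bonds; a seven-membered all-carbon ring bearing a positive charge on one carbon, with three C=C double bonds.
The 5-membered ring with one N–H has only sp³ atoms, so it is not fully conjugated — not aromatic (pyrrolidine).
The 8-membered ring has only sp² ring atoms; a planar conformation would have a fully conjugated π system of 8 electrons. But 8 = 4(2), which is 4n not 4n+2, so it is not aromatic (cyclooctatetraene) — cyclooctatetraene distorts into a non-planar tub to avoid antiaromaticity.
The 7-membered ring is planar and fully conjugated; 3 ring double bonds (6 π electrons) plus the carbocation's empty p orbital (0, but keeps the ring conjugated) give 6 π electrons. That satisfies 4n+2 with n=1, so it is aromatic (tropylium cation).
1 of the 3 rings is aromatic. Total: 1.

1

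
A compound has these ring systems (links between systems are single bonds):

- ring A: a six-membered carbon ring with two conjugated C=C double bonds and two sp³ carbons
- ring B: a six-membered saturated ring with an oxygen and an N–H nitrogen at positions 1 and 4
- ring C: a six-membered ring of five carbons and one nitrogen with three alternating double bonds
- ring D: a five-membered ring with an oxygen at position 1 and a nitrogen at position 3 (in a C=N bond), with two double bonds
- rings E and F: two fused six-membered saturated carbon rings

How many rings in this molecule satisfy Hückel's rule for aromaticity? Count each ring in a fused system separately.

Ring A has two sp³ carbons, so it is not fully conjugated — not aromatic (1,3-cyclohexadiene).
Ring B has only sp³ atoms, so it is not fully conjugated — not aromatic (morpholine).
Ring C is planar and fully conjugated; 3 ring double bonds give 6 π electrons. Since 6 = 4n+2 (n=1), ring C is aromatic (pyridine).
Ring D is fully conjugated (every ring atom contributes a p orbital); 2 ring double bonds (4 π electrons) plus a heteroatom lone pair (2) give 6 π electrons. 6 = 4(1)+2, so ring D is aromatic (oxazole).
Ring E has only sp³ atoms, so it is not fully conjugated — not aromatic (cyclohexane ring).
Ring F has only sp³ atoms, so it is not fully conjugated — not aromatic (cyclohexane ring).
Aromatic: C, D. Total: 2.

2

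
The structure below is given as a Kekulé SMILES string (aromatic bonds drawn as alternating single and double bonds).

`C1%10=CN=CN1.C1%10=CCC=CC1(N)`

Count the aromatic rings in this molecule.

The SMILES encodes a five-membered ring with nitrogens at positions 1 and 3 (one bearing H, one in a C=N bond) and two double bonds; a six-membered carbon ring with two isolated C=C double bonds and two sp³ carbons.
The 5-membered ring with two nitrogens (one N–H, one =N–) is fully conjugated (every ring atom contributes a p orbital); 2 ring double bonds (4 π electrons) plus a heteroatom lone pair (2) give 6 π electrons. 6 = 4(1)+2, so it is aromatic (imidazole).
The 6-membered ring has two sp³ carbons, so it is not fully conjugated — not aromatic (1,4-cyclohexadiene).
1 of the 2 rings is aromatic. Total: 1.

1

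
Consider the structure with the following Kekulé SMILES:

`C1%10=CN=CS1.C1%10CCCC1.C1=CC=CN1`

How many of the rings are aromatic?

2

The SMILES encodes a five-membered ring with a sulfur at position 1 and a nitrogen at position 3 (in a C=N bond), with two double bonds; a five-membered saturated carbon ring; a five-membered ring of four carbons and one nitrogen bearing a hydrogen, with two C=C double bonds.
The 5-membered ring with one sulfur and one =N– has a continuous p-orbital overlap around the ring; 2 ring double bonds (4 π electrons) plus a heteroatom lone pair (2) give 6 π electrons. Since 6 = 4n+2 (n=1), it is aromatic (thiazole).
The 5-membered ring has only sp³ atoms, so it is not fully conjugated — not aromatic (cyclopentane).
The 5-membered ring with one N–H is planar and fully conjugated; 2 ring double bonds (4 π electrons) plus a heteroatom lone pair (2) give 6 π electrons. Since 6 = 4n+2 (n=1), it is aromatic (pyrrole).
2 of the 3 rings are aromatic. Total: 2.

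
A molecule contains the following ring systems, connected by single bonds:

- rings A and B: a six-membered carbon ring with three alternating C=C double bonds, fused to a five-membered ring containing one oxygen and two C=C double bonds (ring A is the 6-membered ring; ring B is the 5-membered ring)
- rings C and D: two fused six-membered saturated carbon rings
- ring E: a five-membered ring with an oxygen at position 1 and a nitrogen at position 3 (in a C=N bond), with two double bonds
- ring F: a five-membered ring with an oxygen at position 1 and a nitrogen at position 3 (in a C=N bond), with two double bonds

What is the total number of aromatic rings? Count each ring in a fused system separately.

4

Rings A and B form a fused bicyclic system (with one oxygen) with 9 sp² atoms and 10 π electrons from ring double bonds plus a heteroatom lone pair. 10 = 4(2)+2, so the system is aromatic and both rings count as aromatic (benzofuran).
Ring C has only sp³ atoms, so it is not fully conjugated — not aromatic (cyclohexane ring).
Ring D has only sp³ atoms, so it is not fully conjugated — not aromatic (cyclohexane ring).
Ring E has a continuous p-orbital overlap around the ring; 2 ring double bonds (4 π electrons) plus a heteroatom lone pair (2) give 6 π electrons. 6 = 4(1)+2, so ring E is aromatic (oxazole).
Ring F is fully conjugated (every ring atom contributes a p orbital); 2 ring double bonds (4 π electrons) plus a heteroatom lone pair (2) give 6 π electrons. Since 6 = 4n+2 (n=1), ring F is aromatic (oxazole).
Aromatic: A, B, E, F. Total: 4.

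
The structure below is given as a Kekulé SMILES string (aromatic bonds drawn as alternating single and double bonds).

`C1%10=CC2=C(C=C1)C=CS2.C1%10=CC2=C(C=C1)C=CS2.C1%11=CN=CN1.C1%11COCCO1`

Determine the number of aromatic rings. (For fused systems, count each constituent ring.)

5

The SMILES encodes a six-membered carbon ring with three alternating C=C double bonds, fused to a five-membered ring containing one sulfur and two C=C double bonds; a six-membered carbon ring with three alternating C=C double bonds, fused to a five-membered ring containing one sulfur and two C=C double bonds; a five-membered ring with nitrogens at positions 1 and 3 (one bearing H, one in a C=N bond) and two double bonds; a six-membered saturated ring with oxygens at positions 1 and 4.
The fused 6/5-membered bicyclic (with one sulfur) is a single π system with 9 sp² atoms and 10 π electrons from ring double bonds plus a heteroatom lone pair. 10 = 4(2)+2, so the system is aromatic and both rings count as aromatic (benzothiophene).
The fused 6/5-membered bicyclic (with one sulfur) is a single π system with 9 sp² atoms and 10 π electrons from ring double bonds plus a heteroatom lone pair. 10 = 4(2)+2, so the system is aromatic and both rings count as aromatic (benzothiophene).
The 5-membered ring with two nitrogens (one N–H, one =N–) is planar and fully conjugated; 2 ring double bonds (4 π electrons) plus a heteroatom lone pair (2) give 6 π electrons. 6 = 4(1)+2, so it is aromatic (imidazole).
The 6-membered ring with two oxygens (1,4) has only sp³ atoms, so it is not fully conjugated — not aromatic (1,4-dioxane).
5 of the 6 rings are aromatic. Total: 5.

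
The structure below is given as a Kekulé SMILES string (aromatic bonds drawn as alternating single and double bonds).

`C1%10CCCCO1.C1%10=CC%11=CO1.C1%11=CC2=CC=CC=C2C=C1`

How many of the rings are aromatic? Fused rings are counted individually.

3

The SMILES encodes a six-membered saturated ring of five carbons and one oxygen; a five-membered ring of four carbons and one oxygen, with two C=C double bonds; two fused six-membered carbon rings, each with three alternating C=C double bonds.
The 6-membered ring with one oxygen has only sp³ atoms, so it is not fully conjugated — not aromatic (tetrahydropyran).
The 5-membered ring with one oxygen is planar and fully conjugated; 2 ring double bonds (4 π electrons) plus a heteroatom lone pair (2) give 6 π electrons. Since 6 = 4n+2 (n=1), it is aromatic (furan).
The fused 6/6-membered bicyclic is a single π system with 10 sp² atoms and 10 π electrons from ring double bonds. 10 = 4(2)+2, so the system is aromatic and both rings count as aromatic (naphthalene).
3 of the 4 rings are aromatic. Total: 3.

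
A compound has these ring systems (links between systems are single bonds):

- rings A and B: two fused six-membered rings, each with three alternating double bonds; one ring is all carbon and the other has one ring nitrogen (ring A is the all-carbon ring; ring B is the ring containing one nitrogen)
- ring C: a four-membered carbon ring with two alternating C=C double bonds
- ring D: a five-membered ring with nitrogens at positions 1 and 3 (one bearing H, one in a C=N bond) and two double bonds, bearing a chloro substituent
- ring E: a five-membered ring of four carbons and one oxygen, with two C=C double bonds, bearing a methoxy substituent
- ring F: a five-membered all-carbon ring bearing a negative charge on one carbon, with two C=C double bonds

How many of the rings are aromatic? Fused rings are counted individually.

5

Rings A and B form a fused bicyclic system (with one nitrogen) with 10 sp² atoms and 10 π electrons from ring double bonds. 10 = 4(2)+2, so the system is aromatic and both rings count as aromatic (quinoline).
Ring C has only sp² ring atoms; a planar conformation would have a fully conjugated π system of 4 electrons. But 4 = 4(1), which is 4n not 4n+2, so ring C is not aromatic (cyclobutadiene) — cyclobutadiene is antiaromatic and distorts to a rectangle.
Ring D has a continuous p-orbital overlap around the ring; 2 ring double bonds (4 π electrons) plus a heteroatom lone pair (2) give 6 π electrons. Since 6 = 4n+2 (n=1), ring D is aromatic (imidazole).
Ring E has a continuous p-orbital overlap around the ring; 2 ring double bonds (4 π electrons) plus a heteroatom lone pair (2) give 6 π electrons. 6 = 4(1)+2, so ring E is aromatic (furan).
Ring F has a continuous p-orbital overlap around the ring; 2 ring double bonds (4 π electrons) plus the carbanion lone pair (2) give 6 π electrons. 6 = 4(1)+2, so ring F is aromatic (cyclopentadienyl anion).
Aromatic: A, B, D, E, F. Total: 5.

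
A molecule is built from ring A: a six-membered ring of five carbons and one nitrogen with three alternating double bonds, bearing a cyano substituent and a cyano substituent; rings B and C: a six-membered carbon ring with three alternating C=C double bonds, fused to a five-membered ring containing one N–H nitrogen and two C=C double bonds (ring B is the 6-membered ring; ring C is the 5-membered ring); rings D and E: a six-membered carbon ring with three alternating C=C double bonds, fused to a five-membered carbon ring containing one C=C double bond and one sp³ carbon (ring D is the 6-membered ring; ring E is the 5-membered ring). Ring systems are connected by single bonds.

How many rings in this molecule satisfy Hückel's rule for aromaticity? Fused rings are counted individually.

Ring A is planar and fully conjugated; 3 ring double bonds give 6 π electrons. 6 = 4(1)+2, so ring A is aromatic (pyridine).
Rings B and C form a fused bicyclic system (with one N–H) with 9 sp² atoms and 10 π electrons from ring double bonds plus a heteroatom lone pair. 10 = 4(2)+2, so the system is aromatic and both rings count as aromatic (indole).
Ring D is planar and fully conjugated; 3 ring double bonds give 6 π electrons. Since 6 = 4n+2 (n=1), ring D is aromatic (benzene ring).
Ring E has one sp³ carbon, so it is not fully conjugated — not aromatic (cyclopentene ring).
Aromatic: A, B, C, D. Total: 4.

4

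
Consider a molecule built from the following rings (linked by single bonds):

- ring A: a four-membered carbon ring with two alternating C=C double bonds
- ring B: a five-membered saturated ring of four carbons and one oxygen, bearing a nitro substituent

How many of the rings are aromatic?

Ring A has only sp² ring atoms; a planar conformation would have a fully conjugated π system of 4 electrons. But 4 = 4(1), which is 4n not 4n+2, so ring A is not aromatic (cyclobutadiene) — cyclobutadiene is antiaromatic and distorts to a rectangle.
Ring B has only sp³ atoms, so it is not fully conjugated — not aromatic (tetrahydrofuran).
No ring is aromatic. Total: 0.

0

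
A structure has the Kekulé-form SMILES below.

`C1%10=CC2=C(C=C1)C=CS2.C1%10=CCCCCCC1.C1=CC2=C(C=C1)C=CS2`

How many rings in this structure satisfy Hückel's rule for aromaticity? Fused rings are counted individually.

The SMILES encodes a six-membered carbon ring with three alternating C=C double bonds, fused to a five-membered ring containing one sulfur and two C=C double bonds; an eight-membered carbon ring with one C=C double bond; a six-membered carbon ring with three alternating C=C double bonds, fused to a five-membered ring containing one sulfur and two C=C double bonds.
The fused 6/5-membered bicyclic (with one sulfur) is a single π system with 9 sp² atoms and 10 π electrons from ring double bonds plus a heteroatom lone pair. 10 = 4(2)+2, so the system is aromatic and both rings count as aromatic (benzothiophene).
The 8-membered ring has six sp³ carbons, so it is not fully conjugated — not aromatic (cyclooctene).
The fused 6/5-membered bicyclic (with one sulfur) is a single π system with 9 sp² atoms and 10 π electrons from ring double bonds plus a heteroatom lone pair. 10 = 4(2)+2, so the system is aromatic and both rings count as aromatic (benzothiophene).
4 of the 5 rings are aromatic. Total: 4.

4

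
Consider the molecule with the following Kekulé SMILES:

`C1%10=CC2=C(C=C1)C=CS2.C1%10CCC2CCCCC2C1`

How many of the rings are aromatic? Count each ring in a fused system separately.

2

The SMILES encodes a six-membered carbon ring with three alternating C=C double bonds, fused to a five-membered ring containing one sulfur and two C=C double bonds; two fused six-membered saturated carbon rings.
The fused 6/5-membered bicyclic (with one sulfur) is a single π system with 9 sp² atoms and 10 π electrons from ring double bonds plus a heteroatom lone pair. 10 = 4(2)+2, so the system is aromatic and both rings count as aromatic (benzothiophene).
The 6-membered ring has only sp³ atoms, so it is not fully conjugated — not aromatic (cyclohexane ring).
The second 6-membered ring has only sp³ atoms, so it is not fully conjugated — not aromatic (cyclohexane ring).
2 of the 4 rings are aromatic. Total: 2.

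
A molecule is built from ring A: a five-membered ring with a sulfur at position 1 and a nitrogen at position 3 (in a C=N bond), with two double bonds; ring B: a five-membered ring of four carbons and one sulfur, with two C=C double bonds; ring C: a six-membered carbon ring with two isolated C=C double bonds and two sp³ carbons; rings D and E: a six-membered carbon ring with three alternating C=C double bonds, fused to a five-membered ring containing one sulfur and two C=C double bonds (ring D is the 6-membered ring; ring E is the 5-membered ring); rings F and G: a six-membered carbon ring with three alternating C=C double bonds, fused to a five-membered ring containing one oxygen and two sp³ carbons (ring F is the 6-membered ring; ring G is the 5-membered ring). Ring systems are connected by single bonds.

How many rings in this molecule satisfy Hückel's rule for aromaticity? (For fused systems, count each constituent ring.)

Ring A is planar and fully conjugated; 2 ring double bonds (4 π electrons) plus a heteroatom lone pair (2) give 6 π electrons. 6 = 4(1)+2, so ring A is aromatic (thiazole).
Ring B has a continuous p-orbital overlap around the ring; 2 ring double bonds (4 π electrons) plus a heteroatom lone pair (2) give 6 π electrons. Since 6 = 4n+2 (n=1), ring B is aromatic (thiophene).
Ring C has two sp³ carbons, so it is not fully conjugated — not aromatic (1,4-cyclohexadiene).
Rings D and E form a fused bicyclic system (with one sulfur) with 9 sp² atoms and 10 π electrons from ring double bonds plus a heteroatom lone pair. 10 = 4(2)+2, so the system is aromatic and both rings count as aromatic (benzothiophene).
Ring F is fully conjugated (every ring atom contributes a p orbital); 3 ring double bonds give 6 π electrons. Since 6 = 4n+2 (n=1), ring F is aromatic (benzene ring).
Ring G has two sp³ carbons, so it is not fully conjugated — not aromatic (oxolane ring).
Aromatic: A, B, D, E, F. Total: 5.

5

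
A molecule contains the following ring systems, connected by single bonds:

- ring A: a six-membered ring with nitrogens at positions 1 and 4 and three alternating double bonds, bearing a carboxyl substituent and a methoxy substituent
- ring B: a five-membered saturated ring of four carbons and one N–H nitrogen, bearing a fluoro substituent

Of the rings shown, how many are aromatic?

Ring A is planar and fully conjugated; 3 ring double bonds give 6 π electrons. 6 = 4(1)+2, so ring A is aromatic (pyrazine).
Ring B has only sp³ atoms, so it is not fully conjugated — not aromatic (pyrrolidine).
Aromatic: A. Total: 1.

1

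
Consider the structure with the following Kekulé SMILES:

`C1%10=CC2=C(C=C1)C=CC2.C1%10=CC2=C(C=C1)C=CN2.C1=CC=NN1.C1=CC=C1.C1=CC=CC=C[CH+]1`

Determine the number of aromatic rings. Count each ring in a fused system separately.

5

The SMILES encodes a six-membered carbon ring with three alternating C=C double bonds, fused to a five-membered carbon ring containing one C=C double bond and one sp³ carbon; a six-membered carbon ring with three alternating C=C double bonds, fused to a five-membered ring containing one N–H nitrogen and two C=C double bonds; a five-membered ring with two adjacent nitrogens (one bearing H, one in a double bond) and two double bonds; a four-membered carbon ring with two alternating C=C double bonds; a seven-membered all-carbon ring bearing a positive charge on one carbon, with three C=C double bonds.
The 6-membered ring has a continuous p-orbital overlap around the ring; 3 ring double bonds give 6 π electrons. Since 6 = 4n+2 (n=1), it is aromatic (benzene ring).
The 5-membered ring has one sp³ carbon, so it is not fully conjugated — not aromatic (cyclopentene ring).
The fused 6/5-membered bicyclic (with one N–H) is a single π system with 9 sp² atoms and 10 π electrons from ring double bonds plus a heteroatom lone pair. 10 = 4(2)+2, so the system is aromatic and both rings count as aromatic (indole).
The 5-membered ring with two adjacent nitrogens (one N–H, one =N–) is fully conjugated (every ring atom contributes a p orbital); 2 ring double bonds (4 π electrons) plus a heteroatom lone pair (2) give 6 π electrons. That satisfies 4n+2 with n=1, so it is aromatic (pyrazole).
The 4-membered ring has only sp² ring atoms; a planar conformation would have a fully conjugated π system of 4 electrons. But 4 = 4(1), which is 4n not 4n+2, so it is not aromatic (cyclobutadiene) — cyclobutadiene is antiaromatic and distorts to a rectangle.
The 7-membered ring is fully conjugated (every ring atom contributes a p orbital); 3 ring double bonds (6 π electrons) plus the carbocation's empty p orbital (0, but keeps the ring conjugated) give 6 π electrons. That satisfies 4n+2 with n=1, so it is aromatic (tropylium cation).
5 of the 7 rings are aromatic. Total: 5.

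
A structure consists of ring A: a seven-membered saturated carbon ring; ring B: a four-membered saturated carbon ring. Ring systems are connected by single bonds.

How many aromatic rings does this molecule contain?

0

Ring A has only sp³ atoms, so it is not fully conjugated — not aromatic (cycloheptane).
Ring B has only sp³ atoms, so it is not fully conjugated — not aromatic (cyclobutane).
No ring is aromatic. Total: 0.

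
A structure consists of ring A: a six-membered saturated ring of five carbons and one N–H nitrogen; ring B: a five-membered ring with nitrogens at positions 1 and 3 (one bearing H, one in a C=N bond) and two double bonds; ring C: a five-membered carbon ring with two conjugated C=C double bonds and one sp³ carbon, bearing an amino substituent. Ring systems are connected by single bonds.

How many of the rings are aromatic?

Ring A has only sp³ atoms, so it is not fully conjugated — not aromatic (piperidine).
Ring B is fully conjugated (every ring atom contributes a p orbital); 2 ring double bonds (4 π electrons) plus a heteroatom lone pair (2) give 6 π electrons. 6 = 4(1)+2, so ring B is aromatic (imidazole).
Ring C has one sp³ carbon, so it is not fully conjugated — not aromatic (cyclopentadiene).
Aromatic: B. Total: 1.

1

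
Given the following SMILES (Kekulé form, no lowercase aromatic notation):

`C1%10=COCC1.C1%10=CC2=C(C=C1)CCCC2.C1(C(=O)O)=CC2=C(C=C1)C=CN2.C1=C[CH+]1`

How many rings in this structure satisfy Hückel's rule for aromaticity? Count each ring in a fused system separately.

The SMILES encodes a five-membered ring of four carbons and one oxygen, with one C=C double bond and two sp³ carbons; a six-membered carbon ring with three alternating C=C double bonds, fused to a saturated six-membered carbon ring; a six-membered carbon ring with three alternating C=C double bonds, fused to a five-membered ring containing one N–H nitrogen and two C=C double bonds; a three-membered all-carbon ring bearing a positive charge on one carbon, with one C=C double bond.
The 5-membered ring with one oxygen has two sp³ carbons, so it is not fully conjugated — not aromatic (2,3-dihydrofuran).
The 6-membered ring is fully conjugated (every ring atom contributes a p orbital); 3 ring double bonds give 6 π electrons. Since 6 = 4n+2 (n=1), it is aromatic (benzene ring).
The second 6-membered ring has four sp³ carbons, so it is not fully conjugated — not aromatic (cyclohexane ring).
The fused 6/5-membered bicyclic (with one N–H) is a single π system with 9 sp² atoms and 10 π electrons from ring double bonds plus a heteroatom lone pair. 10 = 4(2)+2, so the system is aromatic and both rings count as aromatic (indole).
The 3-membered ring is fully conjugated (every ring atom contributes a p orbital); 1 ring double bond (2 π electrons) plus the carbocation's empty p orbital (0, but keeps the ring conjugated) give 2 π electrons. Since 2 = 4n+2 (n=0), it is aromatic (cyclopropenyl cation).
4 of the 6 rings are aromatic. Total: 4.

4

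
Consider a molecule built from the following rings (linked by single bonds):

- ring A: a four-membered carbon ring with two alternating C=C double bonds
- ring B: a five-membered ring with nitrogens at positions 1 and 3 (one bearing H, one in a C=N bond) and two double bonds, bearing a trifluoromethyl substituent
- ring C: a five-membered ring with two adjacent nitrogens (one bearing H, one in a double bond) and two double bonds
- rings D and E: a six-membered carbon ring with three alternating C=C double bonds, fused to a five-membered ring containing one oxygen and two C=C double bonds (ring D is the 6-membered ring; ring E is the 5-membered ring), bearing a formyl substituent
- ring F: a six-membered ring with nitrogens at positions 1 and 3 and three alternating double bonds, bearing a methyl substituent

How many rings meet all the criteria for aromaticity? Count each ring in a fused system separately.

5

Ring A has only sp² ring atoms; a planar conformation would have a fully conjugated π system of 4 electrons. But 4 = 4(1), which is 4n not 4n+2, so ring A is not aromatic (cyclobutadiene) — cyclobutadiene is antiaromatic and distorts to a rectangle.
Ring B is fully conjugated (every ring atom contributes a p orbital); 2 ring double bonds (4 π electrons) plus a heteroatom lone pair (2) give 6 π electrons. 6 = 4(1)+2, so ring B is aromatic (imidazole).
Ring C has a continuous p-orbital overlap around the ring; 2 ring double bonds (4 π electrons) plus a heteroatom lone pair (2) give 6 π electrons. Since 6 = 4n+2 (n=1), ring C is aromatic (pyrazole).
Rings D and E form a fused bicyclic system (with one oxygen) with 9 sp² atoms and 10 π electrons from ring double bonds plus a heteroatom lone pair. 10 = 4(2)+2, so the system is aromatic and both rings count as aromatic (benzofuran).
Ring F has a continuous p-orbital overlap around the ring; 3 ring double bonds give 6 π electrons. Since 6 = 4n+2 (n=1), ring F is aromatic (pyrimidine).
Aromatic: B, C, D, E, F. Total: 5.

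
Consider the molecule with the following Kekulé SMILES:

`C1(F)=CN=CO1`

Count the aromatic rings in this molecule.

1

The SMILES encodes a five-membered ring with an oxygen at position 1 and a nitrogen at position 3 (in a C=N bond), with two double bonds.
The 5-membered ring with one oxygen and one =N– has a continuous p-orbital overlap around the ring; 2 ring double bonds (4 π electrons) plus a heteroatom lone pair (2) give 6 π electrons. Since 6 = 4n+2 (n=1), it is aromatic (oxazole).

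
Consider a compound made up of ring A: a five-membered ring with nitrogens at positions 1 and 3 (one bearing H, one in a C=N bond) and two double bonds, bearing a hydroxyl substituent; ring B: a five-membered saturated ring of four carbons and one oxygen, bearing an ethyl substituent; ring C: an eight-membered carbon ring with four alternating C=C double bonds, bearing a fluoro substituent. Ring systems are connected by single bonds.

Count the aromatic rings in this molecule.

1

Ring A is planar and fully conjugated; 2 ring double bonds (4 π electrons) plus a heteroatom lone pair (2) give 6 π electrons. 6 = 4(1)+2, so ring A is aromatic (imidazole).
Ring B has only sp³ atoms, so it is not fully conjugated — not aromatic (tetrahydrofuran).
Ring C has only sp² ring atoms; a planar conformation would have a fully conjugated π system of 8 electrons. But 8 = 4(2), which is 4n not 4n+2, so ring C is not aromatic (cyclooctatetraene) — cyclooctatetraene distorts into a non-planar tub to avoid antiaromaticity.
Aromatic: A. Total: 1.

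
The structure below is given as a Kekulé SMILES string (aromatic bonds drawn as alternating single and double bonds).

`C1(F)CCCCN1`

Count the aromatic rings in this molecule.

The SMILES encodes a six-membered saturated ring of five carbons and one N–H nitrogen.
The 6-membered ring with one N–H has only sp³ atoms, so it is not fully conjugated — not aromatic (piperidine).

0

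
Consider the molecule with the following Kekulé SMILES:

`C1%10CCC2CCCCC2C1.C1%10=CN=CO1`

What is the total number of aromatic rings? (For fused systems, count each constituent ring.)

The SMILES encodes two fused six-membered saturated carbon rings; a five-membered ring with an oxygen at position 1 and a nitrogen at position 3 (in a C=N bond), with two double bonds.
The 6-membered ring has only sp³ atoms, so it is not fully conjugated — not aromatic (cyclohexane ring).
The second 6-membered ring has only sp³ atoms, so it is not fully conjugated — not aromatic (cyclohexane ring).
The 5-membered ring with one oxygen and one =N– is planar and fully conjugated; 2 ring double bonds (4 π electrons) plus a heteroatom lone pair (2) give 6 π electrons. 6 = 4(1)+2, so it is aromatic (oxazole).
1 of the 3 rings is aromatic. Total: 1.

1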